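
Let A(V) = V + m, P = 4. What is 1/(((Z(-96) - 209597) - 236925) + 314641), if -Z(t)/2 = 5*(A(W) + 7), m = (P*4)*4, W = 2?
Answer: -1/132611 ≈ -7.5409e-6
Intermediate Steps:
m = 64 (m = (4*4)*4 = 16*4 = 64)
A(V) = 64 + V (A(V) = V + 64 = 64 + V)
Z(t) = -730 (Z(t) = -10*((64 + 2) + 7) = -10*(66 + 7) = -10*73 = -2*365 = -730)
1/(((Z(-96) - 209597) - 236925) + 314641) = 1/(((-730 - 209597) - 236925) + 314641) = 1/((-210327 - 236925) + 314641) = 1/(-447252 + 314641) = 1/(-132611) = -1/132611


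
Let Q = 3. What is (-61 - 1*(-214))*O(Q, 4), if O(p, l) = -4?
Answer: -612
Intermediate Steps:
(-61 - 1*(-214))*O(Q, 4) = (-61 - 1*(-214))*(-4) = (-61 + 214)*(-4) = 153*(-4) = -612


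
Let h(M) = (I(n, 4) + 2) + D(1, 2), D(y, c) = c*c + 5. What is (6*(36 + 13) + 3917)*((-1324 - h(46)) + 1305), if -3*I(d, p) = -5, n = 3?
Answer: -400045/3 ≈ -1.3335e+5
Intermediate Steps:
D(y, c) = 5 + c² (D(y, c) = c² + 5 = 5 + c²)
I(d, p) = 5/3 (I(d, p) = -⅓*(-5) = 5/3)
h(M) = 38/3 (h(M) = (5/3 + 2) + (5 + 2²) = 11/3 + (5 + 4) = 11/3 + 9 = 38/3)
(6*(36 + 13) + 3917)*((-1324 - h(46)) + 1305) = (6*(36 + 13) + 3917)*((-1324 - 1*38/3) + 1305) = (6*49 + 3917)*((-1324 - 38/3) + 1305) = (294 + 3917)*(-4010/3 + 1305) = 4211*(-95/3) = -400045/3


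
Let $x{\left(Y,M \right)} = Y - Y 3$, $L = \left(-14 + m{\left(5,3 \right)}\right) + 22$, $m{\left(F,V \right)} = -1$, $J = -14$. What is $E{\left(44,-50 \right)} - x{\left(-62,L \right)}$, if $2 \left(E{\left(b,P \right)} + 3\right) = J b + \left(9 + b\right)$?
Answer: $- \frac{817}{2} \approx -408.5$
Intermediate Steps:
$E{\left(b,P \right)} = \frac{3}{2} - \frac{13 b}{2}$ ($E{\left(b,P \right)} = -3 + \frac{- 14 b + \left(9 + b\right)}{2} = -3 + \frac{9 - 13 b}{2} = -3 - \left(- \frac{9}{2} + \frac{13 b}{2}\right) = \frac{3}{2} - \frac{13 b}{2}$)
$L = 7$ ($L = \left(-14 - 1\right) + 22 = -15 + 22 = 7$)
$x{\left(Y,M \right)} = - 2 Y$ ($x{\left(Y,M \right)} = Y - 3 Y = - 2 Y$)
$E{\left(44,-50 \right)} - x{\left(-62,L \right)} = \left(\frac{3}{2} - 286\right) - \left(-2\right) \left(-62\right) = \left(\frac{3}{2} - 286\right) - 124 = - \frac{569}{2} - 124 = - \frac{817}{2}$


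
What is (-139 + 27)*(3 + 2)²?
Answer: -2800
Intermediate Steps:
(-139 + 27)*(3 + 2)² = -112*5² = -112*25 = -2800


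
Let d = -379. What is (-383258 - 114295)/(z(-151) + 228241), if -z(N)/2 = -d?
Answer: -497553/227483 ≈ -2.1872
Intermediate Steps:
z(N) = -758 (z(N) = -(-2)*(-379) = -2*379 = -758)
(-383258 - 114295)/(z(-151) + 228241) = (-383258 - 114295)/(-758 + 228241) = -497553/227483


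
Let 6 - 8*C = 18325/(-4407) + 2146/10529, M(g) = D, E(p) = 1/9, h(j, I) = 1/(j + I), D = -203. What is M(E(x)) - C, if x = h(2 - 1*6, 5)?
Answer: -75817610393/371210424 ≈ -204.24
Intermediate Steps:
h(j, I) = 1/(I + j)
x = 1 (x = 1/(5 + (2 - 1*6)) = 1/(5 + (2 - 6)) = 1/(5 - 4) = 1/1 = 1)
E(p) = ⅑
M(g) = -203
C = 461894321/371210424 (C = ¾ - (18325/(-4407) + 2146/10529)/8 = ¾ - (18325*(-1/4407) + 2146*(1/10529))/8 = ¾ - (-18325/4407 + 2146/10529)/8 = ¾ - ⅛*(-183486503/46401303) = ¾ + 183486503/371210424 = 461894321/371210424 ≈ 1.2443)
M(E(x)) - C = -203 - 1*461894321/371210424 = -203 - 461894321/371210424 = -75817610393/371210424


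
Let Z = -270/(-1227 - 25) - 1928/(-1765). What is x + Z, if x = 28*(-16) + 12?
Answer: -480286837/1104890 ≈ -434.69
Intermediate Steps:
Z = 1445203/1104890 (Z = -270/(-1252) - 1928*(-1/1765) = -270*(-1/1252) + 1928/1765 = 135/626 + 1928/1765 = 1445203/1104890 ≈ 1.3080)
x = -436 (x = -448 + 12 = -436)
x + Z = -436 + 1445203/1104890 = -480286837/1104890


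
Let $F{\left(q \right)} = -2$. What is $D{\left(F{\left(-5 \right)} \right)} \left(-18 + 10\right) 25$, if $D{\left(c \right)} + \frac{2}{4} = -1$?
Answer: $300$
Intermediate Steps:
$D{\left(c \right)} = - \frac{3}{2}$ ($D{\left(c \right)} = - \frac{1}{2} - 1 = - \frac{3}{2}$)
$D{\left(F{\left(-5 \right)} \right)} \left(-18 + 10\right) 25 = - \frac{3 \left(-18 + 10\right)}{2} \cdot 25 = \left(- \frac{3}{2}\right) \left(-8\right) 25 = 12 \cdot 25 = 300$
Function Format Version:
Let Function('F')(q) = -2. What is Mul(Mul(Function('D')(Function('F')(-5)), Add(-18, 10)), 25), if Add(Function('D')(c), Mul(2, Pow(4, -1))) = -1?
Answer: 300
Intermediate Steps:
Function('D')(c) = Rational(-3, 2) (Function('D')(c) = Add(Rational(-1, 2), -1) = Rational(-3, 2))
Mul(Mul(Function('D')(Function('F')(-5)), Add(-18, 10)), 25) = Mul(Mul(Rational(-3, 2), Add(-18, 10)), 25) = Mul(Mul(Rational(-3, 2), -8), 25) = Mul(12, 25) = 300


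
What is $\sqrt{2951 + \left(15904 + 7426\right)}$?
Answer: $\sqrt{26281} \approx 162.11$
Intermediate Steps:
$\sqrt{2951 + \left(15904 + 7426\right)} = \sqrt{2951 + 23330} = \sqrt{26281}$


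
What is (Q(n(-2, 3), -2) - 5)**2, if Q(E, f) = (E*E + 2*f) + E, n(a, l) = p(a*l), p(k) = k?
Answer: 441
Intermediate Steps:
n(a, l) = a*l
Q(E, f) = E + E**2 + 2*f (Q(E, f) = (E**2 + 2*f) + E = E + E**2 + 2*f)
(Q(n(-2, 3), -2) - 5)**2 = ((-2*3 + (-2*3)**2 + 2*(-2)) - 5)**2 = ((-6 + (-6)**2 - 4) - 5)**2 = ((-6 + 36 - 4) - 5)**2 = (26 - 5)**2 = 21**2 = 441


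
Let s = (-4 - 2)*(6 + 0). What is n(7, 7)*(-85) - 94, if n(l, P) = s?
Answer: 2966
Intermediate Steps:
s = -36 (s = -6*6 = -36)
n(l, P) = -36
n(7, 7)*(-85) - 94 = -36*(-85) - 94 = 3060 - 94 = 2966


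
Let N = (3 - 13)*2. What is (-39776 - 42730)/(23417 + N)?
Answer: -27502/7799 ≈ -3.5263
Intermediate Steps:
N = -20 (N = -10*2 = -20)
(-39776 - 42730)/(23417 + N) = (-39776 - 42730)/(23417 - 20) = -82506/23397 = -82506*1/23397 = -27502/7799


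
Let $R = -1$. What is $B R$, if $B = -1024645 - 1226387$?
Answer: $2251032$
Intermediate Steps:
$B = -2251032$
$B R = \left(-2251032\right) \left(-1\right) = 2251032$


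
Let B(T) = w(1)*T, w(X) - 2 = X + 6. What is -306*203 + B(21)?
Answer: -61929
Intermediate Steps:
w(X) = 8 + X (w(X) = 2 + (X + 6) = 2 + (6 + X) = 8 + X)
B(T) = 9*T (B(T) = (8 + 1)*T = 9*T)
-306*203 + B(21) = -306*203 + 9*21 = -62118 + 189 = -61929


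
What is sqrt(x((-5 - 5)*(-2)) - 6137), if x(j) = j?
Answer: I*sqrt(6117) ≈ 78.211*I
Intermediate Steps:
sqrt(x((-5 - 5)*(-2)) - 6137) = sqrt((-5 - 5)*(-2) - 6137) = sqrt(-10*(-2) - 6137) = sqrt(20 - 6137) = sqrt(-6117) = I*sqrt(6117)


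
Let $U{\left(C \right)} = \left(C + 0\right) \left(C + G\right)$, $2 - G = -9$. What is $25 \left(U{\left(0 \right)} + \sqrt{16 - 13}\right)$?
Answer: $25 \sqrt{3} \approx 43.301$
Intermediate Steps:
$G = 11$ ($G = 2 - -9 = 2 + 9 = 11$)
$U{\left(C \right)} = C \left(11 + C\right)$ ($U{\left(C \right)} = \left(C + 0\right) \left(C + 11\right) = C \left(11 + C\right)$)
$25 \left(U{\left(0 \right)} + \sqrt{16 - 13}\right) = 25 \left(0 \left(11 + 0\right) + \sqrt{16 - 13}\right) = 25 \left(0 \cdot 11 + \sqrt{3}\right) = 25 \left(0 + \sqrt{3}\right) = 25 \sqrt{3}$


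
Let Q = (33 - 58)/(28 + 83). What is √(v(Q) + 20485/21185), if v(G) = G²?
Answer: √225100209094/470307 ≈ 1.0088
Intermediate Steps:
Q = -25/111 ≈ -0.22523
√(v(Q) + 20485/21185) = √((-25/111)² + 20485/21185) = √(625/12321 + 20485*(1/21185)) = √(625/12321 + 4097/4237) = √(53127262/52204077) = √225100209094/470307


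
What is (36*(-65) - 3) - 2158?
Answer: -4501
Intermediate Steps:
(36*(-65) - 3) - 2158 = (-2340 - 3) - 2158 = -2343 - 2158 = -4501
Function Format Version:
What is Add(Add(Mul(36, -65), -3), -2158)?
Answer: -4501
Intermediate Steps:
Add(Add(Mul(36, -65), -3), -2158) = Add(Add(-2340, -3), -2158) = Add(-2343, -2158) = -4501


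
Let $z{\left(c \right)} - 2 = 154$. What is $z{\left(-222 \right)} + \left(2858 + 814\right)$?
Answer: $3828$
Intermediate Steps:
$z{\left(c \right)} = 156$ ($z{\left(c \right)} = 2 + 154 = 156$)
$z{\left(-222 \right)} + \left(2858 + 814\right) = 156 + \left(2858 + 814\right) = 156 + 3672 = 3828$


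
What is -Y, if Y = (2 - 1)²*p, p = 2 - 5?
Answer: 3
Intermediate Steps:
p = -3
Y = -3 (Y = (2 - 1)²*(-3) = 1²*(-3) = 1*(-3) = -3)
-Y = -1*(-3) = 3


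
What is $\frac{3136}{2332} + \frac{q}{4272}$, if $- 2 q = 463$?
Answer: $\frac{6428567}{4981152} \approx 1.2906$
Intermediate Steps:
$q = - \frac{463}{2}$ ($q = \left(- \frac{1}{2}\right) 463 = - \frac{463}{2} \approx -231.5$)
$\frac{3136}{2332} + \frac{q}{4272} = \frac{3136}{2332} - \frac{463}{2 \cdot 4272} = 3136 \cdot \frac{1}{2332} - \frac{463}{8544} = \frac{784}{583} - \frac{463}{8544} = \frac{6428567}{4981152}$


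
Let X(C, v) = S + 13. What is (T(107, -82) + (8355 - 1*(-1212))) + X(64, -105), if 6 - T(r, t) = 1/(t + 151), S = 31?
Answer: 663572/69 ≈ 9617.0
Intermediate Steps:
T(r, t) = 6 - 1/(151 + t) (T(r, t) = 6 - 1/(t + 151) = 6 - 1/(151 + t))
X(C, v) = 44 (X(C, v) = 31 + 13 = 44)
(T(107, -82) + (8355 - 1*(-1212))) + X(64, -105) = ((905 + 6*(-82))/(151 - 82) + (8355 - 1*(-1212))) + 44 = ((905 - 492)/69 + (8355 + 1212)) + 44 = ((1/69)*413 + 9567) + 44 = (413/69 + 9567) + 44 = 660536/69 + 44 = 663572/69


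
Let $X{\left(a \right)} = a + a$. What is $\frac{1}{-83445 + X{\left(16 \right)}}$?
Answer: $- \frac{1}{83413} \approx -1.1989 \cdot 10^{-5}$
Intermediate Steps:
$X{\left(a \right)} = 2 a$
$\frac{1}{-83445 + X{\left(16 \right)}} = \frac{1}{-83445 + 2 \cdot 16} = \frac{1}{-83445 + 32} = \frac{1}{-83413} = - \frac{1}{83413}$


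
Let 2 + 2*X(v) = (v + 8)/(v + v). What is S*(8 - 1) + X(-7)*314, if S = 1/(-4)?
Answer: -9155/28 ≈ -326.96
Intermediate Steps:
X(v) = -1 + (8 + v)/(4*v) (X(v) = -1 + ((v + 8)/(v + v))/2 = -1 + ((8 + v)/((2*v)))/2 = -1 + ((8 + v)*(1/(2*v)))/2 = -1 + ((8 + v)/(2*v))/2 = -1 + (8 + v)/(4*v))
S = -1/4 ≈ -0.25000
S*(8 - 1) + X(-7)*314 = -(8 - 1)/4 + (-3/4 + 2/(-7))*314 = -1/4*7 + (-3/4 + 2*(-1/7))*314 = -7/4 + (-3/4 - 2/7)*314 = -7/4 - 29/28*314 = -7/4 - 4553/14 = -9155/28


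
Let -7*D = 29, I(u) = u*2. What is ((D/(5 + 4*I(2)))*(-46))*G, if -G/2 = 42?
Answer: -5336/7 ≈ -762.29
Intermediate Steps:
I(u) = 2*u
D = -29/7 (D = -⅐*29 = -29/7 ≈ -4.1429)
G = -84 (G = -2*42 = -84)
((D/(5 + 4*I(2)))*(-46))*G = (-29/(7*(5 + 4*(2*2)))*(-46))*(-84) = (-29/(7*(5 + 4*4))*(-46))*(-84) = (-29/(7*(5 + 16))*(-46))*(-84) = (-29/7/21*(-46))*(-84) = (-29/7*1/21*(-46))*(-84) = -29/147*(-46)*(-84) = (1334/147)*(-84) = -5336/7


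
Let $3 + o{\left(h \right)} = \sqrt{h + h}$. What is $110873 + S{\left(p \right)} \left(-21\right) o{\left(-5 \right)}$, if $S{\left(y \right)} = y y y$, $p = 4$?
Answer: $114905 - 1344 i \sqrt{10} \approx 1.1491 \cdot 10^{5} - 4250.1 i$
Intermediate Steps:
$S{\left(y \right)} = y^{3}$ ($S{\left(y \right)} = y^{2} y = y^{3}$)
$o{\left(h \right)} = -3 + \sqrt{2} \sqrt{h}$ ($o{\left(h \right)} = -3 + \sqrt{h + h} = -3 + \sqrt{2 h} = -3 + \sqrt{2} \sqrt{h}$)
$110873 + S{\left(p \right)} \left(-21\right) o{\left(-5 \right)} = 110873 + 4^{3} \left(-21\right) \left(-3 + \sqrt{2} \sqrt{-5}\right) = 110873 + 64 \left(-21\right) \left(-3 + \sqrt{2} i \sqrt{5}\right) = 110873 - 1344 \left(-3 + i \sqrt{10}\right) = 110873 + \left(4032 - 1344 i \sqrt{10}\right) = 114905 - 1344 i \sqrt{10}$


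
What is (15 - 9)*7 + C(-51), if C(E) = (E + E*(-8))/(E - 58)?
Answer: 4221/109 ≈ 38.725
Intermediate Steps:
C(E) = -7*E/(-58 + E) (C(E) = (E - 8*E)/(-58 + E) = (-7*E)/(-58 + E) = -7*E/(-58 + E))
(15 - 9)*7 + C(-51) = (15 - 9)*7 - 7*(-51)/(-58 - 51) = 6*7 - 7*(-51)/(-109) = 42 - 7*(-51)*(-1/109) = 42 - 357/109 = 4221/109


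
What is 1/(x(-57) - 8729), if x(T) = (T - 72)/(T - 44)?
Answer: -101/881500 ≈ -0.00011458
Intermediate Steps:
x(T) = (-72 + T)/(-44 + T)
1/(x(-57) - 8729) = 1/((-72 - 57)/(-44 - 57) - 8729) = 1/(-129/(-101) - 8729) = 1/(-1/101*(-129) - 8729) = 1/(129/101 - 8729) = 1/(-881500/101) = -101/881500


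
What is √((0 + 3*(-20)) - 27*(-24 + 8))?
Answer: 2*√93 ≈ 19.287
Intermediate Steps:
√((0 + 3*(-20)) - 27*(-24 + 8)) = √((0 - 60) - 27*(-16)) = √(-60 + 432) = √372 = 2*√93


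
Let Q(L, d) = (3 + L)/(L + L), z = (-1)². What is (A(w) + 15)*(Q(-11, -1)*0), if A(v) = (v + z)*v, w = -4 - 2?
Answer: 0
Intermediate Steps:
z = 1
w = -6
Q(L, d) = (3 + L)/(2*L) (Q(L, d) = (3 + L)/((2*L)) = (3 + L)*(1/(2*L)) = (3 + L)/(2*L))
A(v) = v*(1 + v) (A(v) = (v + 1)*v = (1 + v)*v = v*(1 + v))
(A(w) + 15)*(Q(-11, -1)*0) = (-6*(1 - 6) + 15)*(((½)*(3 - 11)/(-11))*0) = (-6*(-5) + 15)*(((½)*(-1/11)*(-8))*0) = (30 + 15)*((4/11)*0) = 45*0 = 0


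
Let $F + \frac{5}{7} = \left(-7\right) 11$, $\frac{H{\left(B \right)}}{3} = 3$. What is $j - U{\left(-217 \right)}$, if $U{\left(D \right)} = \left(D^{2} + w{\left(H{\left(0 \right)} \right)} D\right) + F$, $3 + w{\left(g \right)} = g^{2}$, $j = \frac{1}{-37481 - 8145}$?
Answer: $- \frac{1372671247}{45626} \approx -30085.0$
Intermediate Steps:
$j = - \frac{1}{45626}$ ($j = \frac{1}{-45626} = - \frac{1}{45626} \approx -2.1917 \cdot 10^{-5}$)
$H{\left(B \right)} = 9$ ($H{\left(B \right)} = 3 \cdot 3 = 9$)
$F = - \frac{544}{7}$ ($F = - \frac{5}{7} - 77 = - \frac{544}{7} \approx -77.714$)
$w{\left(g \right)} = -3 + g^{2}$
$U{\left(D \right)} = - \frac{544}{7} + D^{2} + 78 D$ ($U{\left(D \right)} = \left(D^{2} + \left(-3 + 9^{2}\right) D\right) - \frac{544}{7} = \left(D^{2} + \left(-3 + 81\right) D\right) - \frac{544}{7} = \left(D^{2} + 78 D\right) - \frac{544}{7} = - \frac{544}{7} + D^{2} + 78 D$)
$j - U{\left(-217 \right)} = - \frac{1}{45626} - \left(- \frac{544}{7} + \left(-217\right)^{2} + 78 \left(-217\right)\right) = - \frac{1}{45626} - \left(- \frac{544}{7} + 47089 - 16926\right) = - \frac{1}{45626} - \frac{210597}{7} = - \frac{1372671247}{45626}$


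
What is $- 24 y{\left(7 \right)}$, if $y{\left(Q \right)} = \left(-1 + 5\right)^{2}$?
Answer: $-384$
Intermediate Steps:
$y{\left(Q \right)} = 16$ ($y{\left(Q \right)} = 4^{2} = 16$)
$- 24 y{\left(7 \right)} = \left(-24\right) 16 = -384$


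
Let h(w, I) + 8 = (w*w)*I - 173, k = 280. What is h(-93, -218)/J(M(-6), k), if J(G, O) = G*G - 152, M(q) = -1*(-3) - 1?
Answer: 1885663/148 ≈ 12741.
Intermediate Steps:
h(w, I) = -181 + I*w² (h(w, I) = -8 + ((w*w)*I - 173) = -8 + (w²*I - 173) = -8 + (I*w² - 173) = -8 + (-173 + I*w²) = -181 + I*w²)
M(q) = 2 (M(q) = 3 - 1 = 2)
J(G, O) = -152 + G² (J(G, O) = G² - 152 = -152 + G²)
h(-93, -218)/J(M(-6), k) = (-181 - 218*(-93)²)/(-152 + 2²) = (-181 - 218*8649)/(-152 + 4) = (-181 - 1885482)/(-148) = -1885663*(-1/148) = 1885663/148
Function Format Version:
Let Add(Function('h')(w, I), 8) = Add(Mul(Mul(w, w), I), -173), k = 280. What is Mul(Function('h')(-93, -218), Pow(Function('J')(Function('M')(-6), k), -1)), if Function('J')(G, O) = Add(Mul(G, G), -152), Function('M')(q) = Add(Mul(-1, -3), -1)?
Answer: Rational(1885663, 148) ≈ 12741.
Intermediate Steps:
Function('h')(w, I) = Add(-181, Mul(I, Pow(w, 2))) (Function('h')(w, I) = Add(-8, Add(Mul(Mul(w, w), I), -173)) = Add(-8, Add(Mul(Pow(w, 2), I), -173)) = Add(-8, Add(Mul(I, Pow(w, 2)), -173)) = Add(-8, Add(-173, Mul(I, Pow(w, 2)))) = Add(-181, Mul(I, Pow(w, 2))))
Function('M')(q) = 2 (Function('M')(q) = Add(3, -1) = 2)
Function('J')(G, O) = Add(-152, Pow(G, 2)) (Function('J')(G, O) = Add(Pow(G, 2), -152) = Add(-152, Pow(G, 2)))
Mul(Function('h')(-93, -218), Pow(Function('J')(Function('M')(-6), k), -1)) = Mul(Add(-181, Mul(-218, Pow(-93, 2))), Pow(Add(-152, Pow(2, 2)), -1)) = Mul(Add(-181, Mul(-218, 8649)), Pow(Add(-152, 4), -1)) = Mul(Add(-181, -1885482), Pow(-148, -1)) = Mul(-1885663, Rational(-1, 148)) = Rational(1885663, 148)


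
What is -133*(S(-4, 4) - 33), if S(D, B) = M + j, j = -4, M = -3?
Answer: 5320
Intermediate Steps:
S(D, B) = -7 (S(D, B) = -3 - 4 = -7)
-133*(S(-4, 4) - 33) = -133*(-7 - 33) = -133*(-40) = 5320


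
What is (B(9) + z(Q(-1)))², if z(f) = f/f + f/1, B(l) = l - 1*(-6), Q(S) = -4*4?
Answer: 0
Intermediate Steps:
Q(S) = -16
B(l) = 6 + l (B(l) = l + 6 = 6 + l)
z(f) = 1 + f (z(f) = 1 + f*1 = 1 + f)
(B(9) + z(Q(-1)))² = ((6 + 9) + (1 - 16))² = (15 - 15)² = 0² = 0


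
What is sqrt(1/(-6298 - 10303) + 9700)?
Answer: sqrt(2673254033099)/16601 ≈ 98.489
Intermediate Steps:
sqrt(1/(-6298 - 10303) + 9700) = sqrt(1/(-16601) + 9700) = sqrt(-1/16601 + 9700) = sqrt(161029699/16601) = sqrt(2673254033099)/16601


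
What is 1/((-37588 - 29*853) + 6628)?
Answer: -1/55697 ≈ -1.7954e-5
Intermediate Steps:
1/((-37588 - 29*853) + 6628) = 1/((-37588 - 24737) + 6628) = 1/(-62325 + 6628) = 1/(-55697) = -1/55697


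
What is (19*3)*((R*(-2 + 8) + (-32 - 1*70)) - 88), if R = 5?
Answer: -9120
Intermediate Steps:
(19*3)*((R*(-2 + 8) + (-32 - 1*70)) - 88) = (19*3)*((5*(-2 + 8) + (-32 - 1*70)) - 88) = 57*((5*6 + (-32 - 70)) - 88) = 57*((30 - 102) - 88) = 57*(-72 - 88) = 57*(-160) = -9120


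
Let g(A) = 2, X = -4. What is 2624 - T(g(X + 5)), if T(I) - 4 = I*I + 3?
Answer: 2613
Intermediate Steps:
T(I) = 7 + I**2 (T(I) = 4 + (I*I + 3) = 4 + (I**2 + 3) = 4 + (3 + I**2) = 7 + I**2)
2624 - T(g(X + 5)) = 2624 - (7 + 2**2) = 2624 - (7 + 4) = 2624 - 1*11 = 2624 - 11 = 2613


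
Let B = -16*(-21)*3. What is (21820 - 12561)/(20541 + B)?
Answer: 9259/21549 ≈ 0.42967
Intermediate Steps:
B = 1008 (B = 336*3 = 1008)
(21820 - 12561)/(20541 + B) = (21820 - 12561)/(20541 + 1008) = 9259/21549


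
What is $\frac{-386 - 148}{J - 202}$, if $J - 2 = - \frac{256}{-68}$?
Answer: $\frac{1513}{556} \approx 2.7212$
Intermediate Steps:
$J = \frac{98}{17}$ ($J = 2 - \frac{256}{-68} = 2 - - \frac{64}{17} = 2 + \frac{64}{17} = \frac{98}{17} \approx 5.7647$)
$\frac{-386 - 148}{J - 202} = \frac{-386 - 148}{\frac{98}{17} - 202} = - \frac{534}{- \frac{3336}{17}} = \left(-534\right) \left(- \frac{17}{3336}\right) = \frac{1513}{556}$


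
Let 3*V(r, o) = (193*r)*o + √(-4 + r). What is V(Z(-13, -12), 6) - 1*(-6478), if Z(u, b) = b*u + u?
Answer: 61676 + √139/3 ≈ 61680.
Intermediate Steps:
Z(u, b) = u + b*u
V(r, o) = √(-4 + r)/3 + 193*o*r/3 (V(r, o) = ((193*r)*o + √(-4 + r))/3 = (193*o*r + √(-4 + r))/3 = (√(-4 + r) + 193*o*r)/3 = √(-4 + r)/3 + 193*o*r/3)
V(Z(-13, -12), 6) - 1*(-6478) = (√(-4 - 13*(1 - 12))/3 + (193/3)*6*(-13*(1 - 12))) - 1*(-6478) = (√(-4 - 13*(-11))/3 + (193/3)*6*(-13*(-11))) + 6478 = (√(-4 + 143)/3 + (193/3)*6*143) + 6478 = (√139/3 + 55198) + 6478 = (55198 + √139/3) + 6478 = 61676 + √139/3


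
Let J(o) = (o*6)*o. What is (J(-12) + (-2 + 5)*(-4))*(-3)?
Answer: -2556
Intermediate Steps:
J(o) = 6*o² (J(o) = (6*o)*o = 6*o²)
(J(-12) + (-2 + 5)*(-4))*(-3) = (6*(-12)² + (-2 + 5)*(-4))*(-3) = (6*144 + 3*(-4))*(-3) = (864 - 12)*(-3) = 852*(-3) = -2556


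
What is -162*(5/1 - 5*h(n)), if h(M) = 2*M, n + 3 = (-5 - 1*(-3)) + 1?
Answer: -7290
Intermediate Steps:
n = -4 (n = -3 + ((-5 - 1*(-3)) + 1) = -3 + ((-5 + 3) + 1) = -3 + (-2 + 1) = -3 - 1 = -4)
-162*(5/1 - 5*h(n)) = -162*(5/1 - 10*(-4)) = -162*(5*1 - 5*(-8)) = -162*(5 + 40) = -162*45 = -7290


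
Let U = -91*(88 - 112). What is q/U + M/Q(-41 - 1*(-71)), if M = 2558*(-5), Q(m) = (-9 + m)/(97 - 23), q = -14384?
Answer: -4101926/91 ≈ -45076.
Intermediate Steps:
Q(m) = -9/74 + m/74 (Q(m) = (-9 + m)/74 = (-9 + m)*(1/74) = -9/74 + m/74)
U = 2184 (U = -91*(-24) = 2184)
M = -12790
q/U + M/Q(-41 - 1*(-71)) = -14384/2184 - 12790/(-9/74 + (-41 - 1*(-71))/74) = -14384*1/2184 - 12790/(-9/74 + (-41 + 71)/74) = -1798/273 - 12790/(-9/74 + (1/74)*30) = -1798/273 - 12790/(-9/74 + 15/37) = -1798/273 - 12790/21/74 = -1798/273 - 12790*74/21 = -1798/273 - 946460/21 = -4101926/91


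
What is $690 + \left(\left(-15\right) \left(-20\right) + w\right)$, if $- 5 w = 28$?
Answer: $\frac{4922}{5} \approx 984.4$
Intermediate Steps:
$w = - \frac{28}{5}$ ($w = \left(- \frac{1}{5}\right) 28 = - \frac{28}{5} \approx -5.6$)
$690 + \left(\left(-15\right) \left(-20\right) + w\right) = 690 - - \frac{1472}{5} = 690 + \left(300 - \frac{28}{5}\right) = 690 + \frac{1472}{5} = \frac{4922}{5}$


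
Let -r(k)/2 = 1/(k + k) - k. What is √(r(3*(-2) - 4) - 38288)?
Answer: I*√3830790/10 ≈ 195.72*I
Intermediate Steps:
r(k) = -1/k + 2*k (r(k) = -2*(1/(k + k) - k) = -2*(1/(2*k) - k) = -1/k + 2*k)
√(r(3*(-2) - 4) - 38288) = √((-1/(3*(-2) - 4) + 2*(3*(-2) - 4)) - 38288) = √((-1/(-6 - 4) + 2*(-6 - 4)) - 38288) = √((-1/(-10) + 2*(-10)) - 38288) = √((-1*(-⅒) - 20) - 38288) = √((⅒ - 20) - 38288) = √(-199/10 - 38288) = √(-383079/10) = I*√3830790/10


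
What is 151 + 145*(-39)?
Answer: -5504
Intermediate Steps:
151 + 145*(-39) = 151 - 5655 = -5504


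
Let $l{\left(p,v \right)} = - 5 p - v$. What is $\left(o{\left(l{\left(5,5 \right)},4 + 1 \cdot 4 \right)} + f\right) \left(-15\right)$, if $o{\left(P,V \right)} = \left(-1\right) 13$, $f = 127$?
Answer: $-1710$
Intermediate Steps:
$l{\left(p,v \right)} = - v - 5 p$
$o{\left(P,V \right)} = -13$
$\left(o{\left(l{\left(5,5 \right)},4 + 1 \cdot 4 \right)} + f\right) \left(-15\right) = \left(-13 + 127\right) \left(-15\right) = 114 \left(-15\right) = -1710$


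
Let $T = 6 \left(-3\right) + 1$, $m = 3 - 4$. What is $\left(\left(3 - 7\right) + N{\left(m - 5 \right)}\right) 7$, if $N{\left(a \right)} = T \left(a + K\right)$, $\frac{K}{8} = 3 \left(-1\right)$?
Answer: $3542$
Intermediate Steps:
$m = -1$
$K = -24$ ($K = 8 \cdot 3 \left(-1\right) = 8 \left(-3\right) = -24$)
$T = -17$ ($T = -18 + 1 = -17$)
$N{\left(a \right)} = 408 - 17 a$ ($N{\left(a \right)} = - 17 \left(a - 24\right) = - 17 \left(-24 + a\right) = 408 - 17 a$)
$\left(\left(3 - 7\right) + N{\left(m - 5 \right)}\right) 7 = \left(\left(3 - 7\right) + \left(408 - 17 \left(-1 - 5\right)\right)\right) 7 = \left(-4 + \left(408 - -102\right)\right) 7 = \left(-4 + \left(408 + 102\right)\right) 7 = \left(-4 + 510\right) 7 = 506 \cdot 7 = 3542$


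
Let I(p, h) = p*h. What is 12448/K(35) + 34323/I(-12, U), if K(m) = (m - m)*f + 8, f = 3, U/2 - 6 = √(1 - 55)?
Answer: 175279/120 + 11441*I*√6/240 ≈ 1460.7 + 116.77*I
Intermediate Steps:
U = 12 + 6*I*√6 (U = 12 + 2*√(1 - 55) = 12 + 2*√(-54) = 12 + 2*(3*I*√6) = 12 + 6*I*√6 ≈ 12.0 + 14.697*I)
I(p, h) = h*p
K(m) = 8 (K(m) = (m - m)*3 + 8 = 0*3 + 8 = 0 + 8 = 8)
12448/K(35) + 34323/I(-12, U) = 12448/8 + 34323/(((12 + 6*I*√6)*(-12))) = 12448*(⅛) + 34323/(-144 - 72*I*√6) = 1556 + 34323/(-144 - 72*I*√6)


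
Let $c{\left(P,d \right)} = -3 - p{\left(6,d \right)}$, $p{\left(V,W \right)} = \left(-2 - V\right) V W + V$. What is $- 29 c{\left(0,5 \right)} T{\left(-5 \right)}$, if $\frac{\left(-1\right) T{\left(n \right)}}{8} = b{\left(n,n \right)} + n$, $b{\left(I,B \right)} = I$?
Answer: $-535920$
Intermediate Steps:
$p{\left(V,W \right)} = V + V W \left(-2 - V\right)$ ($p{\left(V,W \right)} = V \left(-2 - V\right) W + V = V W \left(-2 - V\right) + V = V + V W \left(-2 - V\right)$)
$c{\left(P,d \right)} = -9 + 48 d$ ($c{\left(P,d \right)} = -3 - 6 \left(1 - 2 d - 6 d\right) = -3 - 6 \left(1 - 8 d\right) = -3 - \left(6 - 48 d\right) = -3 + \left(-6 + 48 d\right) = -9 + 48 d$)
$T{\left(n \right)} = - 16 n$ ($T{\left(n \right)} = - 8 \left(n + n\right) = - 8 \cdot 2 n = - 16 n$)
$- 29 c{\left(0,5 \right)} T{\left(-5 \right)} = - 29 \left(-9 + 48 \cdot 5\right) \left(\left(-16\right) \left(-5\right)\right) = - 29 \left(-9 + 240\right) 80 = \left(-29\right) 231 \cdot 80 = \left(-6699\right) 80 = -535920$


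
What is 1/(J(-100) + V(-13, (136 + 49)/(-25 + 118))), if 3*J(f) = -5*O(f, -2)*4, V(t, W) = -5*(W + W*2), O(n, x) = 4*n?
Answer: 93/245225 ≈ 0.00037924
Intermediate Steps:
V(t, W) = -15*W (V(t, W) = -5*(W + 2*W) = -15*W)
J(f) = -80*f/3 (J(f) = (-20*f*4)/3 = (-80*f)/3 = -80*f/3)
1/(J(-100) + V(-13, (136 + 49)/(-25 + 118))) = 1/(-80/3*(-100) - 15*(136 + 49)/(-25 + 118)) = 1/(8000/3 - 2775/93) = 1/(8000/3 - 15*185/93) = 1/(8000/3 - 925/31) = 1/(245225/93) = 93/245225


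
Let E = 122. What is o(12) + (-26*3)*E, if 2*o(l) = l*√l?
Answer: -9516 + 12*√3 ≈ -9495.2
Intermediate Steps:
o(l) = l^(3/2)/2 (o(l) = (l*√l)/2 = l^(3/2)/2)
o(12) + (-26*3)*E = 12^(3/2)/2 - 26*3*122 = (24*√3)/2 - 78*122 = 12*√3 - 9516 = -9516 + 12*√3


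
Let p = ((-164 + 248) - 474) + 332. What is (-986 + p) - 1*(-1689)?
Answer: 645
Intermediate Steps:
p = -58 (p = (84 - 474) + 332 = -390 + 332 = -58)
(-986 + p) - 1*(-1689) = (-986 - 58) - 1*(-1689) = -1044 + 1689 = 645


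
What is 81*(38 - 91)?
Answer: -4293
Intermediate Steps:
81*(38 - 91) = 81*(-53) = -4293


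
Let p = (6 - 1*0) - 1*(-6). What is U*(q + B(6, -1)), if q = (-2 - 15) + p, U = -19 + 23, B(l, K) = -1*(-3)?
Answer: -8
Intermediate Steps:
B(l, K) = 3
U = 4
p = 12 (p = (6 + 0) + 6 = 6 + 6 = 12)
q = -5 (q = (-2 - 15) + 12 = -17 + 12 = -5)
U*(q + B(6, -1)) = 4*(-5 + 3) = 4*(-2) = -8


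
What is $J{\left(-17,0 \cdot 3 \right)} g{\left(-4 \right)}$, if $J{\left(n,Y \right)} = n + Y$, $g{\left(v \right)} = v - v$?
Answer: $0$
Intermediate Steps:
$g{\left(v \right)} = 0$
$J{\left(n,Y \right)} = Y + n$
$J{\left(-17,0 \cdot 3 \right)} g{\left(-4 \right)} = \left(0 \cdot 3 - 17\right) 0 = \left(0 - 17\right) 0 = \left(-17\right) 0 = 0$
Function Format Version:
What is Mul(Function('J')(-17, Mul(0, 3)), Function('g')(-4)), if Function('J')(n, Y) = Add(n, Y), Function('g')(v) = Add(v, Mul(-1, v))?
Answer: 0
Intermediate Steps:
Function('g')(v) = 0
Function('J')(n, Y) = Add(Y, n)
Mul(Function('J')(-17, Mul(0, 3)), Function('g')(-4)) = Mul(Add(Mul(0, 3), -17), 0) = Mul(Add(0, -17), 0) = Mul(-17, 0) = 0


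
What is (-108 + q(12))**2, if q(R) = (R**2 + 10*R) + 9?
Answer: 27225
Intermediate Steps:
q(R) = 9 + R**2 + 10*R
(-108 + q(12))**2 = (-108 + (9 + 12**2 + 10*12))**2 = (-108 + (9 + 144 + 120))**2 = (-108 + 273)**2 = 165**2 = 27225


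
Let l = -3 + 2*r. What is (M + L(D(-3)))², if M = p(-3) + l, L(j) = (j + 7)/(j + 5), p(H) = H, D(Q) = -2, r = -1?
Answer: 361/9 ≈ 40.111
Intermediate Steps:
l = -5 (l = -3 + 2*(-1) = -3 - 2 = -5)
L(j) = (7 + j)/(5 + j)
M = -8 (M = -3 - 5 = -8)
(M + L(D(-3)))² = (-8 + (7 - 2)/(5 - 2))² = (-8 + 5/3)² = (-19/3)² = 361/9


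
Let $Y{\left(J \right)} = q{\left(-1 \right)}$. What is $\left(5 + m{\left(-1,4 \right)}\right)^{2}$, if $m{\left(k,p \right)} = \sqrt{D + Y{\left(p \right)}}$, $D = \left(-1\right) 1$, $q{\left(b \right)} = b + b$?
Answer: $\left(5 + i \sqrt{3}\right)^{2} \approx 22.0 + 17.32 i$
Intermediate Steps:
$q{\left(b \right)} = 2 b$
$D = -1$
$Y{\left(J \right)} = -2$ ($Y{\left(J \right)} = 2 \left(-1\right) = -2$)
$m{\left(k,p \right)} = i \sqrt{3}$ ($m{\left(k,p \right)} = \sqrt{-1 - 2} = \sqrt{-3} = i \sqrt{3}$)
$\left(5 + m{\left(-1,4 \right)}\right)^{2} = \left(5 + i \sqrt{3}\right)^{2}$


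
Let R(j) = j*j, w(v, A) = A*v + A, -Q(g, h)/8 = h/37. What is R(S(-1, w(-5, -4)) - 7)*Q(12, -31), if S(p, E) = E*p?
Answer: 131192/37 ≈ 3545.7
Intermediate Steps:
Q(g, h) = -8*h/37
w(v, A) = A + A*v
R(j) = j²
R(S(-1, w(-5, -4)) - 7)*Q(12, -31) = (-4*(1 - 5)*(-1) - 7)²*(-8/37*(-31)) = (-4*(-4)*(-1) - 7)²*(248/37) = (16*(-1) - 7)²*(248/37) = (-16 - 7)²*(248/37) = (-23)²*(248/37) = 529*(248/37) = 131192/37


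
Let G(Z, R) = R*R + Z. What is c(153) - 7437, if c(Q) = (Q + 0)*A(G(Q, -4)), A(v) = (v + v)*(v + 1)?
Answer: 8783943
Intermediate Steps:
G(Z, R) = Z + R² (G(Z, R) = R² + Z = Z + R²)
A(v) = 2*v*(1 + v) (A(v) = (2*v)*(1 + v) = 2*v*(1 + v))
c(Q) = 2*Q*(16 + Q)*(17 + Q) (c(Q) = (Q + 0)*(2*(Q + (-4)²)*(1 + (Q + (-4)²))) = Q*(2*(Q + 16)*(1 + (Q + 16))) = Q*(2*(16 + Q)*(1 + (16 + Q))) = Q*(2*(16 + Q)*(17 + Q)) = 2*Q*(16 + Q)*(17 + Q))
c(153) - 7437 = 2*153*(16 + 153)*(17 + 153) - 7437 = 2*153*169*170 - 7437 = 8791380 - 7437 = 8783943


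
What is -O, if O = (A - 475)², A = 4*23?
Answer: -146689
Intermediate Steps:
A = 92
O = 146689 (O = (92 - 475)² = (-383)² = 146689)
-O = -1*146689 = -146689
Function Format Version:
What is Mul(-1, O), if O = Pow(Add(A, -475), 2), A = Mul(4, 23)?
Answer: -146689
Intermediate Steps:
A = 92
O = 146689 (O = Pow(Add(92, -475), 2) = Pow(-383, 2) = 146689)
Mul(-1, O) = Mul(-1, 146689) = -146689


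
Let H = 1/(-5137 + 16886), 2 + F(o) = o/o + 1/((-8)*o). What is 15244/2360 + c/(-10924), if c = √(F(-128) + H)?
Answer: 3811/590 - I*√141201867047/4107074432 ≈ 6.4593 - 9.1493e-5*I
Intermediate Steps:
F(o) = -1 - 1/(8*o) (F(o) = -2 + (o/o + 1/((-8)*o)) = -2 + (1 - 1/(8*o)) = -1 - 1/(8*o))
H = 1/11749 ≈ 8.5114e-5
c = I*√141201867047/375968 (c = √((-⅛ - 1*(-128))/(-128) + 1/11749) = √(-(-⅛ + 128)/128 + 1/11749) = √(-1/128*1023/8 + 1/11749) = √(-1023/1024 + 1/11749) = √(-12018203/12030976) = I*√141201867047/375968 ≈ 0.99947*I)
15244/2360 + c/(-10924) = 15244/2360 + (I*√141201867047/375968)/(-10924) = 15244*(1/2360) + (I*√141201867047/375968)*(-1/10924) = 3811/590 - I*√141201867047/4107074432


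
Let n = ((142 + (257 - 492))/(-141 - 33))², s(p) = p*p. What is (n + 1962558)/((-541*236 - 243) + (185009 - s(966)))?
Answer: -6602046073/2947086024 ≈ -2.2402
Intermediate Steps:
s(p) = p²
n = 961/3364 (n = ((142 - 235)/(-174))² = (-93*(-1/174))² = (31/58)² = 961/3364 ≈ 0.28567)
(n + 1962558)/((-541*236 - 243) + (185009 - s(966))) = (961/3364 + 1962558)/((-541*236 - 243) + (185009 - 1*966²)) = 6602046073/(3364*((-127676 - 243) + (185009 - 1*933156))) = 6602046073/(3364*(-127919 + (185009 - 933156))) = 6602046073/(3364*(-127919 - 748147)) = (6602046073/3364)/(-876066) = (6602046073/3364)*(-1/876066) = -6602046073/2947086024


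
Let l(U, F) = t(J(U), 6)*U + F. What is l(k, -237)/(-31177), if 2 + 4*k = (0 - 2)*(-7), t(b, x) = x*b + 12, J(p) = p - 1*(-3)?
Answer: 93/31177 ≈ 0.0029830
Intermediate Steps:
J(p) = 3 + p (J(p) = p + 3 = 3 + p)
t(b, x) = 12 + b*x (t(b, x) = b*x + 12 = 12 + b*x)
k = 3 (k = -½ + ((0 - 2)*(-7))/4 = -½ + (-2*(-7))/4 = -½ + (¼)*14 = -½ + 7/2 = 3)
l(U, F) = F + U*(30 + 6*U) (l(U, F) = (12 + (3 + U)*6)*U + F = (12 + (18 + 6*U))*U + F = (30 + 6*U)*U + F = U*(30 + 6*U) + F = F + U*(30 + 6*U))
l(k, -237)/(-31177) = (-237 + 6*3*(5 + 3))/(-31177) = (-237 + 6*3*8)*(-1/31177) = (-237 + 144)*(-1/31177) = -93*(-1/31177) = 93/31177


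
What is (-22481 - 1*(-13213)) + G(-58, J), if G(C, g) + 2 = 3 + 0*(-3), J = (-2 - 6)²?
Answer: -9267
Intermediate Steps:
J = 64 (J = (-8)² = 64)
G(C, g) = 1 (G(C, g) = -2 + (3 + 0*(-3)) = -2 + (3 + 0) = -2 + 3 = 1)
(-22481 - 1*(-13213)) + G(-58, J) = (-22481 - 1*(-13213)) + 1 = (-22481 + 13213) + 1 = -9268 + 1 = -9267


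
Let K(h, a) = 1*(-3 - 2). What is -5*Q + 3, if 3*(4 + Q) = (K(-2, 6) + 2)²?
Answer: 8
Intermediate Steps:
K(h, a) = -5 (K(h, a) = 1*(-5) = -5)
Q = -1 (Q = -4 + (-5 + 2)²/3 = -4 + (⅓)*(-3)² = -4 + (⅓)*9 = -4 + 3 = -1)
-5*Q + 3 = -5*(-1) + 3 = 5 + 3 = 8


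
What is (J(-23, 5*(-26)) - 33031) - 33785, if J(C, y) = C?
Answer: -66839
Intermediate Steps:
(J(-23, 5*(-26)) - 33031) - 33785 = (-23 - 33031) - 33785 = -33054 - 33785 = -66839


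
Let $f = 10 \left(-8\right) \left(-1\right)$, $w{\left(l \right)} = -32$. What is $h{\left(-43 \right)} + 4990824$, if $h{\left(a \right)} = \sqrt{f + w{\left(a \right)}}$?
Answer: $4990824 + 4 \sqrt{3} \approx 4.9908 \cdot 10^{6}$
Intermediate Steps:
$f = 80$ ($f = \left(-80\right) \left(-1\right) = 80$)
$h{\left(a \right)} = 4 \sqrt{3}$ ($h{\left(a \right)} = \sqrt{80 - 32} = \sqrt{48} = 4 \sqrt{3}$)
$h{\left(-43 \right)} + 4990824 = 4 \sqrt{3} + 4990824 = 4990824 + 4 \sqrt{3}$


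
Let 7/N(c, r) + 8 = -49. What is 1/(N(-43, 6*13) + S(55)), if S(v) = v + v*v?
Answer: 57/175553 ≈ 0.00032469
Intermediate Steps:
S(v) = v + v**2
N(c, r) = -7/57 (N(c, r) = 7/(-8 - 49) = 7/(-57) = 7*(-1/57) = -7/57)
1/(N(-43, 6*13) + S(55)) = 1/(-7/57 + 55*(1 + 55)) = 1/(-7/57 + 55*56) = 1/(-7/57 + 3080) = 1/(175553/57) = 57/175553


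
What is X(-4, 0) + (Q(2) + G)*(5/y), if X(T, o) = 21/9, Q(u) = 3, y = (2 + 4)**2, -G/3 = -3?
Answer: 4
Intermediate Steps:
G = 9 (G = -3*(-3) = 9)
y = 36 (y = 6**2 = 36)
X(T, o) = 7/3 (X(T, o) = 21*(1/9) = 7/3)
X(-4, 0) + (Q(2) + G)*(5/y) = 7/3 + (3 + 9)*(5/36) = 7/3 + 12*(5*(1/36)) = 7/3 + 12*(5/36) = 7/3 + 5/3 = 4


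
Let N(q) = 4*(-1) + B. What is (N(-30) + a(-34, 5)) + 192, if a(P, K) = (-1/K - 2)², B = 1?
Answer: 4846/25 ≈ 193.84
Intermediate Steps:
N(q) = -3 (N(q) = 4*(-1) + 1 = -4 + 1 = -3)
a(P, K) = (-2 - 1/K)²
(N(-30) + a(-34, 5)) + 192 = (-3 + (1 + 2*5)²/5²) + 192 = (-3 + (1 + 10)²/25) + 192 = (-3 + (1/25)*11²) + 192 = (-3 + (1/25)*121) + 192 = (-3 + 121/25) + 192 = 46/25 + 192 = 4846/25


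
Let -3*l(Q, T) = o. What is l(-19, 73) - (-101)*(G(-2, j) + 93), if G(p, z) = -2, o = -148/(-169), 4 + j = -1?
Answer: 4659689/507 ≈ 9190.7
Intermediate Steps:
j = -5 (j = -4 - 1 = -5)
o = 148/169 (o = -148*(-1/169) = 148/169 ≈ 0.87574)
l(Q, T) = -148/507 (l(Q, T) = -⅓*148/169 = -148/507)
l(-19, 73) - (-101)*(G(-2, j) + 93) = -148/507 - (-101)*(-2 + 93) = -148/507 - (-101)*91 = -148/507 - 1*(-9191) = -148/507 + 9191 = 4659689/507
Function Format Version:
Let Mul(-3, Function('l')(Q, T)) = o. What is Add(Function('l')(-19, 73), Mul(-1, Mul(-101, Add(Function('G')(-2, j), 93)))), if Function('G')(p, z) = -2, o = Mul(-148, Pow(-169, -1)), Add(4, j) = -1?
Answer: Rational(4659689, 507) ≈ 9190.7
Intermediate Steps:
j = -5 (j = Add(-4, -1) = -5)
o = Rational(148, 169) (o = Mul(-148, Rational(-1, 169)) = Rational(148, 169) ≈ 0.87574)
Function('l')(Q, T) = Rational(-148, 507) (Function('l')(Q, T) = Mul(Rational(-1, 3), Rational(148, 169)) = Rational(-148, 507))
Add(Function('l')(-19, 73), Mul(-1, Mul(-101, Add(Function('G')(-2, j), 93)))) = Add(Rational(-148, 507), Mul(-1, Mul(-101, Add(-2, 93)))) = Add(Rational(-148, 507), Mul(-1, Mul(-101, 91))) = Add(Rational(-148, 507), Mul(-1, -9191)) = Add(Rational(-148, 507), 9191) = Rational(4659689, 507)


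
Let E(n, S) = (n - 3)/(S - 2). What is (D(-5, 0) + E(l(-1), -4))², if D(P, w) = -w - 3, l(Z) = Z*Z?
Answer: 64/9 ≈ 7.1111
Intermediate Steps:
l(Z) = Z²
D(P, w) = -3 - w
E(n, S) = (-3 + n)/(-2 + S)
(D(-5, 0) + E(l(-1), -4))² = ((-3 - 1*0) + (-3 + (-1)²)/(-2 - 4))² = ((-3 + 0) + (-3 + 1)/(-6))² = (-3 - ⅙*(-2))² = (-3 + ⅓)² = (-8/3)² = 64/9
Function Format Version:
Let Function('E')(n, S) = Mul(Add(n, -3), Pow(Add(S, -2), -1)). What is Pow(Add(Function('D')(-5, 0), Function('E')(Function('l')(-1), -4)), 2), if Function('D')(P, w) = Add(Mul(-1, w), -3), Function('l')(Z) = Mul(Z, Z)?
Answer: Rational(64, 9) ≈ 7.1111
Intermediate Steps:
Function('l')(Z) = Pow(Z, 2)
Function('D')(P, w) = Add(-3, Mul(-1, w))
Function('E')(n, S) = Mul(Pow(Add(-2, S), -1), Add(-3, n)) (Function('E')(n, S) = Mul(Add(-3, n), Pow(Add(-2, S), -1)) = Mul(Pow(Add(-2, S), -1), Add(-3, n)))
Pow(Add(Function('D')(-5, 0), Function('E')(Function('l')(-1), -4)), 2) = Pow(Add(Add(-3, Mul(-1, 0)), Mul(Pow(Add(-2, -4), -1), Add(-3, Pow(-1, 2)))), 2) = Pow(Add(Add(-3, 0), Mul(Pow(-6, -1), Add(-3, 1))), 2) = Pow(Add(-3, Mul(Rational(-1, 6), -2)), 2) = Pow(Add(-3, Rational(1, 3)), 2) = Pow(Rational(-8, 3), 2) = Rational(64, 9)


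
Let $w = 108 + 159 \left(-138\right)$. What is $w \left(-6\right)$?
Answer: $131004$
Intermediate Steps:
$w = -21834$ ($w = 108 - 21942 = -21834$)
$w \left(-6\right) = \left(-21834\right) \left(-6\right) = 131004$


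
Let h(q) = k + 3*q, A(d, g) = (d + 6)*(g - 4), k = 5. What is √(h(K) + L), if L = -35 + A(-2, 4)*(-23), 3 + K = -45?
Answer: I*√174 ≈ 13.191*I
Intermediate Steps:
A(d, g) = (-4 + g)*(6 + d) (A(d, g) = (6 + d)*(-4 + g) = (-4 + g)*(6 + d))
K = -48 (K = -3 - 45 = -48)
h(q) = 5 + 3*q
L = -35 (L = -35 + (-24 - 4*(-2) + 6*4 - 2*4)*(-23) = -35 + (-24 + 8 + 24 - 8)*(-23) = -35 + 0*(-23) = -35 + 0 = -35)
√(h(K) + L) = √((5 + 3*(-48)) - 35) = √((5 - 144) - 35) = √(-139 - 35) = √(-174) = I*√174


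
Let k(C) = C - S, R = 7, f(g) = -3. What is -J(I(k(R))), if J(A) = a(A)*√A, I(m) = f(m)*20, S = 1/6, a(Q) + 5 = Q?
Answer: 130*I*√15 ≈ 503.49*I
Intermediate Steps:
a(Q) = -5 + Q
S = ⅙ ≈ 0.16667
k(C) = -⅙ + C (k(C) = C - 1*⅙ = C - ⅙ = -⅙ + C)
I(m) = -60 (I(m) = -3*20 = -60)
J(A) = √A*(-5 + A) (J(A) = (-5 + A)*√A = √A*(-5 + A))
-J(I(k(R))) = -√(-60)*(-5 - 60) = -2*I*√15*(-65) = -(-130)*I*√15 = 130*I*√15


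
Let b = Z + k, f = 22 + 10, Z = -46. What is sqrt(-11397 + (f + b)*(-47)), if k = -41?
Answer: 2*I*sqrt(2203) ≈ 93.872*I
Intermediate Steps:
f = 32
b = -87 (b = -46 - 41 = -87)
sqrt(-11397 + (f + b)*(-47)) = sqrt(-11397 + (32 - 87)*(-47)) = sqrt(-11397 - 55*(-47)) = sqrt(-11397 + 2585) = sqrt(-8812) = 2*I*sqrt(2203)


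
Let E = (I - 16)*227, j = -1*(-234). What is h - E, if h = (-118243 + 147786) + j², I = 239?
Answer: 33678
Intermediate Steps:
j = 234
E = 50621 (E = (239 - 16)*227 = 223*227 = 50621)
h = 84299 (h = (-118243 + 147786) + 234² = 29543 + 54756 = 84299)
h - E = 84299 - 1*50621 = 84299 - 50621 = 33678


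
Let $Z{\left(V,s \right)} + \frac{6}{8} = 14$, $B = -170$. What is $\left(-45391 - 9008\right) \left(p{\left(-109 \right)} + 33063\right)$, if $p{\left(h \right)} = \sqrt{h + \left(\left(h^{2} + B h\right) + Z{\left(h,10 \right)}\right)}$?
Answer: $-1798594137 - \frac{54399 \sqrt{121261}}{2} \approx -1.8081 \cdot 10^{9}$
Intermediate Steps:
$Z{\left(V,s \right)} = \frac{53}{4}$ ($Z{\left(V,s \right)} = - \frac{3}{4} + 14 = \frac{53}{4}$)
$p{\left(h \right)} = \sqrt{\frac{53}{4} + h^{2} - 169 h}$ ($p{\left(h \right)} = \sqrt{h + \left(\left(h^{2} - 170 h\right) + \frac{53}{4}\right)} = \sqrt{h + \left(\frac{53}{4} + h^{2} - 170 h\right)} = \sqrt{\frac{53}{4} + h^{2} - 169 h}$)
$\left(-45391 - 9008\right) \left(p{\left(-109 \right)} + 33063\right) = \left(-45391 - 9008\right) \left(\frac{\sqrt{53 - -73684 + 4 \left(-109\right)^{2}}}{2} + 33063\right) = - 54399 \left(\frac{\sqrt{53 + 73684 + 4 \cdot 11881}}{2} + 33063\right) = - 54399 \left(\frac{\sqrt{53 + 73684 + 47524}}{2} + 33063\right) = - 54399 \left(\frac{\sqrt{121261}}{2} + 33063\right) = - 54399 \left(33063 + \frac{\sqrt{121261}}{2}\right) = -1798594137 - \frac{54399 \sqrt{121261}}{2}$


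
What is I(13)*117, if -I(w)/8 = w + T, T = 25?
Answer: -35568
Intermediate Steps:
I(w) = -200 - 8*w (I(w) = -8*(w + 25) = -8*(25 + w) = -200 - 8*w)
I(13)*117 = (-200 - 8*13)*117 = (-200 - 104)*117 = -304*117 = -35568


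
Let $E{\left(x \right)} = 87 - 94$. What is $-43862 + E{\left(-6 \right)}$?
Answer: $-43869$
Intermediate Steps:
$E{\left(x \right)} = -7$
$-43862 + E{\left(-6 \right)} = -43862 - 7 = -43869$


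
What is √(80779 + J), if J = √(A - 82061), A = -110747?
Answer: √(80779 + 2*I*√48202) ≈ 284.22 + 0.7725*I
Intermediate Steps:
J = 2*I*√48202 (J = √(-110747 - 82061) = √(-192808) = 2*I*√48202 ≈ 439.1*I)
√(80779 + J) = √(80779 + 2*I*√48202)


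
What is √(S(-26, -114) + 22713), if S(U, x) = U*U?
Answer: √23389 ≈ 152.93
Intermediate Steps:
S(U, x) = U²
√(S(-26, -114) + 22713) = √((-26)² + 22713) = √(676 + 22713) = √23389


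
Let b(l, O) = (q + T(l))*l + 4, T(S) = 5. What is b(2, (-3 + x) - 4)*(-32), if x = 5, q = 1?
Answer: -512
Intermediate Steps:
b(l, O) = 4 + 6*l (b(l, O) = (1 + 5)*l + 4 = 6*l + 4 = 4 + 6*l)
b(2, (-3 + x) - 4)*(-32) = (4 + 6*2)*(-32) = (4 + 12)*(-32) = 16*(-32) = -512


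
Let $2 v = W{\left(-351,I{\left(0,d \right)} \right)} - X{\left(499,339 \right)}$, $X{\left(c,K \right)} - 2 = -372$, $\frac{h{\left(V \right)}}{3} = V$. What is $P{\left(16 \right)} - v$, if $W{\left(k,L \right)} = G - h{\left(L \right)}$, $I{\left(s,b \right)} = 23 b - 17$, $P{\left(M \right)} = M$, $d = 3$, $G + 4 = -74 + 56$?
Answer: $-80$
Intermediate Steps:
$G = -22$ ($G = -4 + \left(-74 + 56\right) = -4 - 18 = -22$)
$h{\left(V \right)} = 3 V$
$I{\left(s,b \right)} = -17 + 23 b$
$W{\left(k,L \right)} = -22 - 3 L$
$X{\left(c,K \right)} = -370$ ($X{\left(c,K \right)} = 2 - 372 = -370$)
$v = 96$ ($v = \frac{\left(-22 - 3 \left(-17 + 23 \cdot 3\right)\right) - -370}{2} = \frac{\left(-22 - 3 \left(-17 + 69\right)\right) + 370}{2} = \frac{\left(-22 - 156\right) + 370}{2} = \frac{-178 + 370}{2} = \frac{1}{2} \cdot 192 = 96$)
$P{\left(16 \right)} - v = 16 - 96 = -80$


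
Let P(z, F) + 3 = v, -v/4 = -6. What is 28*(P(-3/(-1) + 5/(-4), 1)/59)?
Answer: 588/59 ≈ 9.9661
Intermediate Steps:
v = 24 (v = -4*(-6) = 24)
P(z, F) = 21 (P(z, F) = -3 + 24 = 21)
28*(P(-3/(-1) + 5/(-4), 1)/59) = 28*(21/59) = 588/59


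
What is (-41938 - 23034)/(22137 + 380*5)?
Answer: -64972/24037 ≈ -2.7030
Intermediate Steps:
(-41938 - 23034)/(22137 + 380*5) = -64972/(22137 + 1900) = -64972/24037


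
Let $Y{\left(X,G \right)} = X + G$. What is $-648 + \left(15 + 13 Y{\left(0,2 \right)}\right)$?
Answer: $-607$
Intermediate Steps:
$Y{\left(X,G \right)} = G + X$
$-648 + \left(15 + 13 Y{\left(0,2 \right)}\right) = -648 + \left(15 + 13 \left(2 + 0\right)\right) = -648 + \left(15 + 13 \cdot 2\right) = -648 + \left(15 + 26\right) = -648 + 41 = -607$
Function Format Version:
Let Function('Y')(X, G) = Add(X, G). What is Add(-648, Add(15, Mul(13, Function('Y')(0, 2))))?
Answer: -607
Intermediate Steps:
Function('Y')(X, G) = Add(G, X)
Add(-648, Add(15, Mul(13, Function('Y')(0, 2)))) = Add(-648, Add(15, Mul(13, Add(2, 0)))) = Add(-648, Add(15, Mul(13, 2))) = Add(-648, Add(15, 26)) = Add(-648, 41) = -607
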